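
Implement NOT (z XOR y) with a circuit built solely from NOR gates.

(((((z NOR y) NOR (z NOR y)) NOR ((z NOR y) NOR (z NOR y))) NOR ((((z NOR z) NOR (y NOR y)) NOR ((z NOR z) NOR (y NOR y))) NOR (((z NOR z) NOR (y NOR y)) NOR ((z NOR z) NOR (y NOR y))))) NOR ((((z NOR y) NOR (z NOR y)) NOR ((z NOR y) NOR (z NOR y))) NOR ((((z NOR z) NOR (y NOR y)) NOR ((z NOR z) NOR (y NOR y))) NOR (((z NOR z) NOR (y NOR y)) NOR ((z NOR z) NOR (y NOR y))))))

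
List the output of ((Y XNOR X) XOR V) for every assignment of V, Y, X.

V | Y | X | Output
------------------
0 | 0 | 0 | 1
0 | 0 | 1 | 0
0 | 1 | 0 | 0
0 | 1 | 1 | 1
1 | 0 | 0 | 0
1 | 0 | 1 | 1
1 | 1 | 0 | 1
1 | 1 | 1 | 0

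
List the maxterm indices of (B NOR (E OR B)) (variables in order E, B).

ΠM(1, 2, 3) = (E OR NOT B) AND (NOT E OR B) AND (NOT E OR NOT B)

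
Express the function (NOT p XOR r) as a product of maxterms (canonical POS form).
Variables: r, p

ΠM(1, 2) = (r OR NOT p) AND (NOT r OR p)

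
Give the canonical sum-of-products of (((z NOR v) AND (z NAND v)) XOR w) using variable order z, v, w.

Σm(0, 3, 5, 7) = (NOT z AND NOT v AND NOT w) OR (NOT z AND v AND w) OR (z AND NOT v AND w) OR (z AND v AND w)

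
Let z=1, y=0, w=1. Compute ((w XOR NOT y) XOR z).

Substituting: ((1 XOR NOT 0) XOR 1)
= 1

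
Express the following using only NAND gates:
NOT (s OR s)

(((s NAND s) NAND (s NAND s)) NAND ((s NAND s) NAND (s NAND s)))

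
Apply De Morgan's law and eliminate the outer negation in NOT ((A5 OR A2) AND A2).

NOT (A5 OR A2) OR NOT A2
De Morgan's: NOT(AND of terms) = OR of negations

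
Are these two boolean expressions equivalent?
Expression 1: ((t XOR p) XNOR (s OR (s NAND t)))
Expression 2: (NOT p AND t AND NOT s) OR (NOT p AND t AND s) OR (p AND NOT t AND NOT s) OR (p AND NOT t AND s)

Yes, they are equivalent — the two output columns agree on all 8 assignments:
p | t | s | Expression 1 | Expression 2
---------------------------------------
0 | 0 | 0 | 0 | 0
0 | 0 | 1 | 0 | 0
0 | 1 | 0 | 1 | 1
0 | 1 | 1 | 1 | 1
1 | 0 | 0 | 1 | 1
1 | 0 | 1 | 1 | 1
1 | 1 | 0 | 0 | 0
1 | 1 | 1 | 0 | 0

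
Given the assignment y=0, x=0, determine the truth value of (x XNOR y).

Substituting: (0 XNOR 0)
= 1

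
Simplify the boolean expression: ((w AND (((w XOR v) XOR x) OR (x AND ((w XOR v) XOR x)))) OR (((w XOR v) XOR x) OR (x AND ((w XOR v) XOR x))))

By absorption (E OR (E AND v) = E) then absorption (E OR (E AND v) = E):
= ((w XOR v) XOR x)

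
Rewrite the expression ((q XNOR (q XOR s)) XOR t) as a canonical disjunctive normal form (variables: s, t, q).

(NOT s AND NOT t AND NOT q) OR (NOT s AND NOT t AND q) OR (s AND t AND NOT q) OR (s AND t AND q)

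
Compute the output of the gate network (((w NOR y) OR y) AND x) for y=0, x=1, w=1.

Substituting: (((1 NOR 0) OR 0) AND 1)
= 0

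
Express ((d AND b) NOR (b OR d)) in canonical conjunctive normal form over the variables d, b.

(d OR NOT b) AND (NOT d OR b) AND (NOT d OR NOT b)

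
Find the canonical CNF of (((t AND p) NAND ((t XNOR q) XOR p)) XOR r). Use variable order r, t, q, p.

(r OR NOT t OR q OR NOT p) AND (NOT r OR t OR q OR p) AND (NOT r OR t OR q OR NOT p) AND (NOT r OR t OR NOT q OR p) AND (NOT r OR t OR NOT q OR NOT p) AND (NOT r OR NOT t OR q OR p) AND (NOT r OR NOT t OR NOT q OR p) AND (NOT r OR NOT t OR NOT q OR NOT p)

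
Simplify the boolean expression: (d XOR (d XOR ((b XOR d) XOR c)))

By XOR self-cancellation ((E XOR v) XOR v = E):
= ((b XOR d) XOR c)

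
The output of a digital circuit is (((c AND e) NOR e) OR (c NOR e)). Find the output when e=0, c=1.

Substituting: (((1 AND 0) NOR 0) OR (1 NOR 0))
= 1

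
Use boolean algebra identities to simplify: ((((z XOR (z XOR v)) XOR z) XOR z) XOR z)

By XOR self-cancellation ((E XOR v) XOR v = E) then XOR self-cancellation ((E XOR v) XOR v = E):
= (z XOR v)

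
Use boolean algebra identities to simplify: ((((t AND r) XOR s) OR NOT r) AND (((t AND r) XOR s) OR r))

By distribution ((E OR v) AND (E OR NOT v) = E):
= ((t AND r) XOR s)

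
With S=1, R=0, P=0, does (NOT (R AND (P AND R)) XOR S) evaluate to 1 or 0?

Substituting: (NOT (0 AND (0 AND 0)) XOR 1)
= 0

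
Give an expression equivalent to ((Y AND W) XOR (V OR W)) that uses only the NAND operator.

((((Y NAND W) NAND (Y NAND W)) NAND (((Y NAND W) NAND (Y NAND W)) NAND ((V NAND V) NAND (W NAND W)))) NAND (((V NAND V) NAND (W NAND W)) NAND (((Y NAND W) NAND (Y NAND W)) NAND ((V NAND V) NAND (W NAND W)))))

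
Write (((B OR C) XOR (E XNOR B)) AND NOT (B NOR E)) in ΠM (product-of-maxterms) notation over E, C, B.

ΠM(0, 2, 4, 5, 7) = (E OR C OR B) AND (E OR NOT C OR B) AND (NOT E OR C OR B) AND (NOT E OR C OR NOT B) AND (NOT E OR NOT C OR NOT B)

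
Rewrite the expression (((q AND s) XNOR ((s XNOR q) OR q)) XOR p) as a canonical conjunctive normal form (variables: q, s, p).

(q OR s OR p) AND (q OR NOT s OR NOT p) AND (NOT q OR s OR p) AND (NOT q OR NOT s OR NOT p)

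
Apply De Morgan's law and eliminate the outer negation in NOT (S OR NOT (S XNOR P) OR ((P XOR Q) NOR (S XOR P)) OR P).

NOT S AND (S XNOR P) AND NOT ((P XOR Q) NOR (S XOR P)) AND NOT P
De Morgan's: NOT(OR of terms) = AND of negations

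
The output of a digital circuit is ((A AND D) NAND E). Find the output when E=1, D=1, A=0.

Substituting: ((0 AND 1) NAND 1)
= 1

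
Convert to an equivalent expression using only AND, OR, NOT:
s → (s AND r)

NOT s OR (s AND r)
(Implication elimination: A → B = NOT A OR B)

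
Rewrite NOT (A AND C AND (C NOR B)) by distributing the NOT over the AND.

NOT A OR NOT C OR NOT (C NOR B)
De Morgan's: NOT(AND of terms) = OR of negations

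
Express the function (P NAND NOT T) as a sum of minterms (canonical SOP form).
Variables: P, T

Σm(0, 1, 3) = (NOT P AND NOT T) OR (NOT P AND T) OR (P AND T)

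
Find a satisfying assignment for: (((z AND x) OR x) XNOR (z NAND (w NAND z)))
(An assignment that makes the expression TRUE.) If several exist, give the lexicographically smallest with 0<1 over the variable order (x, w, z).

x=0, w=0, z=1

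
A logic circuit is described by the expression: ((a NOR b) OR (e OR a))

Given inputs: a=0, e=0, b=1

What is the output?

Substituting: ((0 NOR 1) OR (0 OR 0))
= 0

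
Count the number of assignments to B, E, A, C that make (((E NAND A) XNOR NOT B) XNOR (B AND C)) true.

Satisfying assignments: (0,1,1,0), (0,1,1,1), (1,0,0,0), (1,0,1,0), (1,1,0,0), (1,1,1,1)
Count: 6 out of 16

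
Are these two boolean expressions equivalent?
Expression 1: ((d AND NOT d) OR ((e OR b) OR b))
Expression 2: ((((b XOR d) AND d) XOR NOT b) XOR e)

No. Counterexample: with d=0, b=0, e=0, Expression 1 = 0 but Expression 2 = 1.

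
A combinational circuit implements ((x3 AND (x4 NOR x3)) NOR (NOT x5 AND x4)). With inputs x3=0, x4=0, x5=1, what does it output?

Substituting: ((0 AND (0 NOR 0)) NOR (NOT 1 AND 0))
= 1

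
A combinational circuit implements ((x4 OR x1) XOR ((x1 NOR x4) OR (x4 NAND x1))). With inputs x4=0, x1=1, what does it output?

Substituting: ((0 OR 1) XOR ((1 NOR 0) OR (0 NAND 1)))
= 0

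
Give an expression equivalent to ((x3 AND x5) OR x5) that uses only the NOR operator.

((((x3 NOR x3) NOR (x5 NOR x5)) NOR x5) NOR (((x3 NOR x3) NOR (x5 NOR x5)) NOR x5))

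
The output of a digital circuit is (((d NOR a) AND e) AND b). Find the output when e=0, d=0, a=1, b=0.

Substituting: (((0 NOR 1) AND 0) AND 0)
= 0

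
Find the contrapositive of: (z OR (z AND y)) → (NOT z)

Contrapositive: z → NOT (z OR (z AND y))
Note: A statement and its contrapositive are logically equivalent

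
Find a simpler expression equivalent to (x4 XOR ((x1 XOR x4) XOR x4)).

By XOR self-cancellation ((E XOR v) XOR v = E):
= (x1 XOR x4)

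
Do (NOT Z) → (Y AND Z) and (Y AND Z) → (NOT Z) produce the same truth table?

No, Converse is not equivalent to original (counterexample: Z=0, Y=0)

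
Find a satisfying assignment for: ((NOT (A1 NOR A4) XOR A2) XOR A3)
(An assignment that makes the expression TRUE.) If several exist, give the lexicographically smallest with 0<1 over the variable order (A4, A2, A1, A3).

A4=0, A2=0, A1=0, A3=1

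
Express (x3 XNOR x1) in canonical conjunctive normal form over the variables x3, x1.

(x3 OR NOT x1) AND (NOT x3 OR x1)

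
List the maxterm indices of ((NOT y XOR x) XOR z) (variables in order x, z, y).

ΠM(1, 2, 4, 7) = (x OR z OR NOT y) AND (x OR NOT z OR y) AND (NOT x OR z OR y) AND (NOT x OR NOT z OR NOT y)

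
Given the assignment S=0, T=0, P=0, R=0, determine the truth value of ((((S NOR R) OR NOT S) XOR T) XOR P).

Substituting: ((((0 NOR 0) OR NOT 0) XOR 0) XOR 0)
= 1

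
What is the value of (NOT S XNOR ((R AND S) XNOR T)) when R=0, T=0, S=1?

Substituting: (NOT 1 XNOR ((0 AND 1) XNOR 0))
= 0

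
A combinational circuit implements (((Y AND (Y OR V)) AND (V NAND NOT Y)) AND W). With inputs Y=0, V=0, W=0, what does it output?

Substituting: (((0 AND (0 OR 0)) AND (0 NAND NOT 0)) AND 0)
= 0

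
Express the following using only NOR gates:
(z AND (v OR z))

((z NOR z) NOR (((v NOR z) NOR (v NOR z)) NOR ((v NOR z) NOR (v NOR z))))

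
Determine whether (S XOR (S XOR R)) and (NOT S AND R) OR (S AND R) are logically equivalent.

Yes, they are equivalent — the two output columns agree on all 4 assignments:
S | R | Expression 1 | Expression 2
-----------------------------------
0 | 0 | 0 | 0
0 | 1 | 1 | 1
1 | 0 | 0 | 0
1 | 1 | 1 | 1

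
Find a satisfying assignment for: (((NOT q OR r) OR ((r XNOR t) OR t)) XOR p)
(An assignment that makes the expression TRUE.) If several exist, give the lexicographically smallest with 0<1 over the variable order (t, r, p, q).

t=0, r=0, p=0, q=0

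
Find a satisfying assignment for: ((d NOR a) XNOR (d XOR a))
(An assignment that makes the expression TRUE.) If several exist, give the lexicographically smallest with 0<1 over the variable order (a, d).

a=1, d=1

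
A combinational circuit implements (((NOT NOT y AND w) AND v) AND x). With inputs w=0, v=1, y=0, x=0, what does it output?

Substituting: (((NOT NOT 0 AND 0) AND 1) AND 0)
= 0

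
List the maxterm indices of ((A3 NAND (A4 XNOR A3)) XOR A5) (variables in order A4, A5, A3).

ΠM(2, 3, 5, 6) = (A4 OR NOT A5 OR A3) AND (A4 OR NOT A5 OR NOT A3) AND (NOT A4 OR A5 OR NOT A3) AND (NOT A4 OR NOT A5 OR A3)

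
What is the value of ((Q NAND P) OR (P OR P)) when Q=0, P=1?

Substituting: ((0 NAND 1) OR (1 OR 1))
= 1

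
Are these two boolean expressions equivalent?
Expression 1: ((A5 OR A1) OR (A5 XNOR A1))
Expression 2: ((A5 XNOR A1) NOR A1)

No. Counterexample: with A1=0, A5=0, Expression 1 = 1 but Expression 2 = 0.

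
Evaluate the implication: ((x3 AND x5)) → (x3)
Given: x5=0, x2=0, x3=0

Antecedent ((x3 AND x5)) = 0; consequent (x3) = 0.
0 → 0 = 1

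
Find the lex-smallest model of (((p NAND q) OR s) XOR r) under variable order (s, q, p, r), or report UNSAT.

s=0, q=0, p=0, r=0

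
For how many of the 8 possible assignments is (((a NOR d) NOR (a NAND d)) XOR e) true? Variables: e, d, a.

Satisfying assignments: (0,1,1), (1,0,0), (1,0,1), (1,1,0)
Count: 4 out of 8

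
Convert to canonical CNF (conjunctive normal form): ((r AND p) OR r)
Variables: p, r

(p OR r) AND (NOT p OR r)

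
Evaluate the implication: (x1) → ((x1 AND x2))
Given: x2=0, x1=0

Antecedent (x1) = 0; consequent ((x1 AND x2)) = 0.
0 → 0 = 1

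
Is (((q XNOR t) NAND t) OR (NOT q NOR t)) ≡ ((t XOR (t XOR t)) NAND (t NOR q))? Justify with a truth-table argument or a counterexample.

No. Counterexample: with q=1, t=1, Expression 1 = 0 but Expression 2 = 1.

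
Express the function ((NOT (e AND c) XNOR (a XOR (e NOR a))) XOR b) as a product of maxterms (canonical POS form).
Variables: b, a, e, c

ΠM(2, 7, 8, 9, 11, 12, 13, 14) = (b OR a OR NOT e OR c) AND (b OR NOT a OR NOT e OR NOT c) AND (NOT b OR a OR e OR c) AND (NOT b OR a OR e OR NOT c) AND (NOT b OR a OR NOT e OR NOT c) AND (NOT b OR NOT a OR e OR c) AND (NOT b OR NOT a OR e OR NOT c) AND (NOT b OR NOT a OR NOT e OR c)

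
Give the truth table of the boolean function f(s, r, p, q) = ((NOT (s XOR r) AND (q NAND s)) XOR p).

s | r | p | q | Output
----------------------
0 | 0 | 0 | 0 | 1
0 | 0 | 0 | 1 | 1
0 | 0 | 1 | 0 | 0
0 | 0 | 1 | 1 | 0
0 | 1 | 0 | 0 | 0
0 | 1 | 0 | 1 | 0
0 | 1 | 1 | 0 | 1
0 | 1 | 1 | 1 | 1
1 | 0 | 0 | 0 | 0
1 | 0 | 0 | 1 | 0
1 | 0 | 1 | 0 | 1
1 | 0 | 1 | 1 | 1
1 | 1 | 0 | 0 | 1
1 | 1 | 0 | 1 | 0
1 | 1 | 1 | 0 | 0
1 | 1 | 1 | 1 | 1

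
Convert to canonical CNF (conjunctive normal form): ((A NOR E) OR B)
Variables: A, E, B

(A OR NOT E OR B) AND (NOT A OR E OR B) AND (NOT A OR NOT E OR B)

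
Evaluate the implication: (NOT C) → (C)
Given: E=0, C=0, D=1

Antecedent (NOT C) = 1; consequent (C) = 0.
1 → 0 = 0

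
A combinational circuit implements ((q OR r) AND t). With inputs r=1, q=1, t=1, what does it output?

Substituting: ((1 OR 1) AND 1)
= 1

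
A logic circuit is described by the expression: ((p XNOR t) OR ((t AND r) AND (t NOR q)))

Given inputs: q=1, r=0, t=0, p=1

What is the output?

Substituting: ((1 XNOR 0) OR ((0 AND 0) AND (0 NOR 1)))
= 0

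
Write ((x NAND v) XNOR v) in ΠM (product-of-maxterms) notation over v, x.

ΠM(0, 1, 3) = (v OR x) AND (v OR NOT x) AND (NOT v OR NOT x)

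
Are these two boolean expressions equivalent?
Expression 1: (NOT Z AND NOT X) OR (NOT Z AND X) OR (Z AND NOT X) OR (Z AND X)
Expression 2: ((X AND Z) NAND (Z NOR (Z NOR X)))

Yes, they are equivalent — the two output columns agree on all 4 assignments:
Z | X | Expression 1 | Expression 2
-----------------------------------
0 | 0 | 1 | 1
0 | 1 | 1 | 1
1 | 0 | 1 | 1
1 | 1 | 1 | 1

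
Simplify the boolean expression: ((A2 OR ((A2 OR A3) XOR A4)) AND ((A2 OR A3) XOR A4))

By absorption (E AND (E OR v) = E):
= ((A2 OR A3) XOR A4)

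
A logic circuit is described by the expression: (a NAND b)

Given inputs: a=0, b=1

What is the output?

Substituting: (0 NAND 1)
= 1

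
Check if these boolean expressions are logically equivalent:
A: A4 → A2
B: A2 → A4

No, Converse is not equivalent to original (counterexample: A2=0, A4=1, A5=0)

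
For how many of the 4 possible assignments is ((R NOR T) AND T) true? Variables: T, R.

No assignment satisfies the expression.
Count: 0 out of 4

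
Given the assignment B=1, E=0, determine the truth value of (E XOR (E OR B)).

Substituting: (0 XOR (0 OR 1))
= 1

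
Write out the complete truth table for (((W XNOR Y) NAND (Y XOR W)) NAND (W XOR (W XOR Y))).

Y | W | Output
--------------
0 | 0 | 1
0 | 1 | 1
1 | 0 | 0
1 | 1 | 0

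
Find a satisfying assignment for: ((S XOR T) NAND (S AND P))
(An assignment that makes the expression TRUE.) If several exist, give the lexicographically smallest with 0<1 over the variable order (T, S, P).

T=0, S=0, P=0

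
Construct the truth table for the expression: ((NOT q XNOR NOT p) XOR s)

q | s | p | Output
------------------
0 | 0 | 0 | 1
0 | 0 | 1 | 0
0 | 1 | 0 | 0
0 | 1 | 1 | 1
1 | 0 | 0 | 0
1 | 0 | 1 | 1
1 | 1 | 0 | 1
1 | 1 | 1 | 0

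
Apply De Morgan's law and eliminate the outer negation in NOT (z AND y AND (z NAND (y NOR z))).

NOT z OR NOT y OR NOT (z NAND (y NOR z))
De Morgan's: NOT(AND of terms) = OR of negations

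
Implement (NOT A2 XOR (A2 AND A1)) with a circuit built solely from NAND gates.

(((A2 NAND A2) NAND ((A2 NAND A2) NAND ((A2 NAND A1) NAND (A2 NAND A1)))) NAND (((A2 NAND A1) NAND (A2 NAND A1)) NAND ((A2 NAND A2) NAND ((A2 NAND A1) NAND (A2 NAND A1)))))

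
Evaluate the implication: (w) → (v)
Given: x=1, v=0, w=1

Antecedent (w) = 1; consequent (v) = 0.
1 → 0 = 0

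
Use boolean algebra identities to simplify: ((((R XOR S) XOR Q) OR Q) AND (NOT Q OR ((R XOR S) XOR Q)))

By distribution ((E OR v) AND (E OR NOT v) = E):
= ((R XOR S) XOR Q)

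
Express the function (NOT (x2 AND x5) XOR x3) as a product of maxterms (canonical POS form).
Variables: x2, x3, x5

ΠM(2, 3, 5, 6) = (x2 OR NOT x3 OR x5) AND (x2 OR NOT x3 OR NOT x5) AND (NOT x2 OR x3 OR NOT x5) AND (NOT x2 OR NOT x3 OR x5)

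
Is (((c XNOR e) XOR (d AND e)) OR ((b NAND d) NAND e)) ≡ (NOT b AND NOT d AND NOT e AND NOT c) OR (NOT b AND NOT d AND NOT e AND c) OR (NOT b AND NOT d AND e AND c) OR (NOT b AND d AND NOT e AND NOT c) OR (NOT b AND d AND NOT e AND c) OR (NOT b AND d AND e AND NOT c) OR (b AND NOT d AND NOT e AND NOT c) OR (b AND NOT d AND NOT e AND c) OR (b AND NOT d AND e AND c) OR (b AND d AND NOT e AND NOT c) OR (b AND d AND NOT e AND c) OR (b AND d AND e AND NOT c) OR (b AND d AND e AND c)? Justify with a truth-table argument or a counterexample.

Yes, they are equivalent — the two output columns agree on all 16 assignments:
b | d | e | c | Expression 1 | Expression 2
-------------------------------------------
0 | 0 | 0 | 0 | 1 | 1
0 | 0 | 0 | 1 | 1 | 1
0 | 0 | 1 | 0 | 0 | 0
0 | 0 | 1 | 1 | 1 | 1
0 | 1 | 0 | 0 | 1 | 1
0 | 1 | 0 | 1 | 1 | 1
0 | 1 | 1 | 0 | 1 | 1
0 | 1 | 1 | 1 | 0 | 0
1 | 0 | 0 | 0 | 1 | 1
1 | 0 | 0 | 1 | 1 | 1
1 | 0 | 1 | 0 | 0 | 0
1 | 0 | 1 | 1 | 1 | 1
1 | 1 | 0 | 0 | 1 | 1
1 | 1 | 0 | 1 | 1 | 1
1 | 1 | 1 | 0 | 1 | 1
1 | 1 | 1 | 1 | 1 | 1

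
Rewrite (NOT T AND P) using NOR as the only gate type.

(((T NOR T) NOR (T NOR T)) NOR (P NOR P))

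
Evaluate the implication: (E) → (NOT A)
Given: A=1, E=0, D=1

Antecedent (E) = 0; consequent (NOT A) = 0.
0 → 0 = 1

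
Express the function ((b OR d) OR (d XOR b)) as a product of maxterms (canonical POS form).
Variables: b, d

ΠM(0) = (b OR d)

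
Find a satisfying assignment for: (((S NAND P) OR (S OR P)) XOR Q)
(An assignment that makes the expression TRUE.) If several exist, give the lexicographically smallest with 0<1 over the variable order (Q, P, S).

Q=0, P=0, S=0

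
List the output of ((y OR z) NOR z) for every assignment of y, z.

y | z | Output
--------------
0 | 0 | 1
0 | 1 | 0
1 | 0 | 0
1 | 1 | 0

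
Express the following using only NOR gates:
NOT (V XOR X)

(((((V NOR X) NOR (V NOR X)) NOR ((V NOR X) NOR (V NOR X))) NOR ((((V NOR V) NOR (X NOR X)) NOR ((V NOR V) NOR (X NOR X))) NOR (((V NOR V) NOR (X NOR X)) NOR ((V NOR V) NOR (X NOR X))))) NOR ((((V NOR X) NOR (V NOR X)) NOR ((V NOR X) NOR (V NOR X))) NOR ((((V NOR V) NOR (X NOR X)) NOR ((V NOR V) NOR (X NOR X))) NOR (((V NOR V) NOR (X NOR X)) NOR ((V NOR V) NOR (X NOR X))))))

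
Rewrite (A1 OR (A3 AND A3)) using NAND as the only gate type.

((A1 NAND A1) NAND (((A3 NAND A3) NAND (A3 NAND A3)) NAND ((A3 NAND A3) NAND (A3 NAND A3))))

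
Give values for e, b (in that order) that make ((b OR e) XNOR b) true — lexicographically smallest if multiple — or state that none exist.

e=0, b=0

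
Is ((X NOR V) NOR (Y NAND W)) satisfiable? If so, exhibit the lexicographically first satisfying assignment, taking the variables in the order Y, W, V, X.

Y=1, W=1, V=0, X=1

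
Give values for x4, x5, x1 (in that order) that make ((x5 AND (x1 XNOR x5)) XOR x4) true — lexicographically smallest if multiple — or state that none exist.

x4=0, x5=1, x1=1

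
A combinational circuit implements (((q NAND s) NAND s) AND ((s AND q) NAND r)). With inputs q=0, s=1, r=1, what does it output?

Substituting: (((0 NAND 1) NAND 1) AND ((1 AND 0) NAND 1))
= 0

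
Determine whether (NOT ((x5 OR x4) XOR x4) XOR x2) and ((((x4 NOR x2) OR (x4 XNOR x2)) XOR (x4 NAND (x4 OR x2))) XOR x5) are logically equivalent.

No. Counterexample: with x4=0, x5=0, x2=0, Expression 1 = 1 but Expression 2 = 0.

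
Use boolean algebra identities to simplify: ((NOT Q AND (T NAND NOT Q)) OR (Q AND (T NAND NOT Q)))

By distribution ((E AND v) OR (E AND NOT v) = E):
= (T NAND NOT Q)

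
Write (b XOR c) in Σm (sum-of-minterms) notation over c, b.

Σm(1, 2) = (NOT c AND b) OR (c AND NOT b)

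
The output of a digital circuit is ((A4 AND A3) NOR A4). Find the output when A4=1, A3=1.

Substituting: ((1 AND 1) NOR 1)
= 0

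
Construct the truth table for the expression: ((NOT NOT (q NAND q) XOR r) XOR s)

r | s | q | Output
------------------
0 | 0 | 0 | 1
0 | 0 | 1 | 0
0 | 1 | 0 | 0
0 | 1 | 1 | 1
1 | 0 | 0 | 0
1 | 0 | 1 | 1
1 | 1 | 0 | 1
1 | 1 | 1 | 0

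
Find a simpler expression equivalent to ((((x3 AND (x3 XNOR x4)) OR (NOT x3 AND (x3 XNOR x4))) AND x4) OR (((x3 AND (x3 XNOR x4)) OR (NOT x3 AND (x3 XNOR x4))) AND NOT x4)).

By distribution ((E AND v) OR (E AND NOT v) = E) then distribution ((E AND v) OR (E AND NOT v) = E):
= (x3 XNOR x4)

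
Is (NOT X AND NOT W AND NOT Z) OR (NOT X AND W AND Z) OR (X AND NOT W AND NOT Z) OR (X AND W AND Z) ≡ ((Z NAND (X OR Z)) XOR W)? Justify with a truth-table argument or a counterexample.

Yes, they are equivalent — the two output columns agree on all 8 assignments:
X | W | Z | Expression 1 | Expression 2
---------------------------------------
0 | 0 | 0 | 1 | 1
0 | 0 | 1 | 0 | 0
0 | 1 | 0 | 0 | 0
0 | 1 | 1 | 1 | 1
1 | 0 | 0 | 1 | 1
1 | 0 | 1 | 0 | 0
1 | 1 | 0 | 0 | 0
1 | 1 | 1 | 1 | 1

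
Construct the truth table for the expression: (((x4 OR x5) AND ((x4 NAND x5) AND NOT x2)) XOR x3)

x5 | x4 | x3 | x2 | Output
--------------------------
0 | 0 | 0 | 0 | 0
0 | 0 | 0 | 1 | 0
0 | 0 | 1 | 0 | 1
0 | 0 | 1 | 1 | 1
0 | 1 | 0 | 0 | 1
0 | 1 | 0 | 1 | 0
0 | 1 | 1 | 0 | 0
0 | 1 | 1 | 1 | 1
1 | 0 | 0 | 0 | 1
1 | 0 | 0 | 1 | 0
1 | 0 | 1 | 0 | 0
1 | 0 | 1 | 1 | 1
1 | 1 | 0 | 0 | 0
1 | 1 | 0 | 1 | 0
1 | 1 | 1 | 0 | 1
1 | 1 | 1 | 1 | 1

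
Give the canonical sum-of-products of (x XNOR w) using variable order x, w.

Σm(0, 3) = (NOT x AND NOT w) OR (x AND w)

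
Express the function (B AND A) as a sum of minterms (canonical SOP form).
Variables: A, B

Σm(3) = (A AND B)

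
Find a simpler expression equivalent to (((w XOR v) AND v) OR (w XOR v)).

By absorption (E OR (E AND v) = E):
= (w XOR v)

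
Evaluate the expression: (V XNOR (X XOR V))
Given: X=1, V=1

Substituting: (1 XNOR (1 XOR 1))
= 0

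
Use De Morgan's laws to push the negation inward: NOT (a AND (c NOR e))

NOT a OR NOT (c NOR e)
De Morgan's: NOT(AND of terms) = OR of negations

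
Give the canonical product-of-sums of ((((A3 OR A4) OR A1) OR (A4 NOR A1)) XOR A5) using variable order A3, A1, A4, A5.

ΠM(1, 3, 5, 7, 9, 11, 13, 15) = (A3 OR A1 OR A4 OR NOT A5) AND (A3 OR A1 OR NOT A4 OR NOT A5) AND (A3 OR NOT A1 OR A4 OR NOT A5) AND (A3 OR NOT A1 OR NOT A4 OR NOT A5) AND (NOT A3 OR A1 OR A4 OR NOT A5) AND (NOT A3 OR A1 OR NOT A4 OR NOT A5) AND (NOT A3 OR NOT A1 OR A4 OR NOT A5) AND (NOT A3 OR NOT A1 OR NOT A4 OR NOT A5)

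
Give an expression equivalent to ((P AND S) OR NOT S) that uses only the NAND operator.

((((P NAND S) NAND (P NAND S)) NAND ((P NAND S) NAND (P NAND S))) NAND ((S NAND S) NAND (S NAND S)))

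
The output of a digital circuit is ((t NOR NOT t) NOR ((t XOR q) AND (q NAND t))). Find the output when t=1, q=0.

Substituting: ((1 NOR NOT 1) NOR ((1 XOR 0) AND (0 NAND 1)))
= 0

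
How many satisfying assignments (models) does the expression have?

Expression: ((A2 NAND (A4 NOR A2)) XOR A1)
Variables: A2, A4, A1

Satisfying assignments: (0,0,0), (0,1,0), (1,0,0), (1,1,0)
Count: 4 out of 8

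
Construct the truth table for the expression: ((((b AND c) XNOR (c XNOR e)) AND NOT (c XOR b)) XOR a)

b | a | c | e | Output
----------------------
0 | 0 | 0 | 0 | 0
0 | 0 | 0 | 1 | 1
0 | 0 | 1 | 0 | 0
0 | 0 | 1 | 1 | 0
0 | 1 | 0 | 0 | 1
0 | 1 | 0 | 1 | 0
0 | 1 | 1 | 0 | 1
0 | 1 | 1 | 1 | 1
1 | 0 | 0 | 0 | 0
1 | 0 | 0 | 1 | 0
1 | 0 | 1 | 0 | 0
1 | 0 | 1 | 1 | 1
1 | 1 | 0 | 0 | 1
1 | 1 | 0 | 1 | 1
1 | 1 | 1 | 0 | 1
1 | 1 | 1 | 1 | 0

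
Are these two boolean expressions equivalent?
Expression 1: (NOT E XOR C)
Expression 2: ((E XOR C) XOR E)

No. Counterexample: with E=0, C=0, Expression 1 = 1 but Expression 2 = 0.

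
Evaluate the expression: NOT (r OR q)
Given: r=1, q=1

Substituting: NOT (1 OR 1)
= 0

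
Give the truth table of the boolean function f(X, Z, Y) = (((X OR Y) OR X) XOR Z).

X | Z | Y | Output
------------------
0 | 0 | 0 | 0
0 | 0 | 1 | 1
0 | 1 | 0 | 1
0 | 1 | 1 | 0
1 | 0 | 0 | 1
1 | 0 | 1 | 1
1 | 1 | 0 | 0
1 | 1 | 1 | 0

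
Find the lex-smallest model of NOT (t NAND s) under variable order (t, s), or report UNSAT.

t=1, s=1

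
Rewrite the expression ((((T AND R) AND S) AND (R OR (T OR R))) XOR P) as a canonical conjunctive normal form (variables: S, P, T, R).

(S OR P OR T OR R) AND (S OR P OR T OR NOT R) AND (S OR P OR NOT T OR R) AND (S OR P OR NOT T OR NOT R) AND (NOT S OR P OR T OR R) AND (NOT S OR P OR T OR NOT R) AND (NOT S OR P OR NOT T OR R) AND (NOT S OR NOT P OR NOT T OR NOT R)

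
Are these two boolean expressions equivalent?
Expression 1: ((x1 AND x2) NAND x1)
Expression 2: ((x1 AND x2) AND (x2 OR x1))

No. Counterexample: with x1=0, x2=0, Expression 1 = 1 but Expression 2 = 0.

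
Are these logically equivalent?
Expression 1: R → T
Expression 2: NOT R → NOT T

No, Inverse is not equivalent to original (counterexample: T=0, R=1)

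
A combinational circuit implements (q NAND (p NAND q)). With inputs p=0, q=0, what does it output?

Substituting: (0 NAND (0 NAND 0))
= 1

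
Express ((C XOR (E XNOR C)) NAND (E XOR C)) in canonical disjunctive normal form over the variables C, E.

(NOT C AND NOT E) OR (NOT C AND E) OR (C AND E)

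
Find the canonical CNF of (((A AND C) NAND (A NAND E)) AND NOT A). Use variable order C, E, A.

(C OR E OR NOT A) AND (C OR NOT E OR NOT A) AND (NOT C OR E OR NOT A) AND (NOT C OR NOT E OR NOT A)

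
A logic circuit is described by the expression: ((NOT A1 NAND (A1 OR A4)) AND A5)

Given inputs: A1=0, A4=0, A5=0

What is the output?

Substituting: ((NOT 0 NAND (0 OR 0)) AND 0)
= 0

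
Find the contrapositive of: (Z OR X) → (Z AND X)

Contrapositive: NOT (Z AND X) → NOT (Z OR X)
Note: A statement and its contrapositive are logically equivalent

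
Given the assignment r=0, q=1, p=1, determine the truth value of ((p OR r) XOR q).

Substituting: ((1 OR 0) XOR 1)
= 0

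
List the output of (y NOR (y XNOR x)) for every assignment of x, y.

x | y | Output
--------------
0 | 0 | 0
0 | 1 | 0
1 | 0 | 1
1 | 1 | 0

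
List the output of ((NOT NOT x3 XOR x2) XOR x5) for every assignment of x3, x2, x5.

x3 | x2 | x5 | Output
---------------------
0 | 0 | 0 | 0
0 | 0 | 1 | 1
0 | 1 | 0 | 1
0 | 1 | 1 | 0
1 | 0 | 0 | 1
1 | 0 | 1 | 0
1 | 1 | 0 | 0
1 | 1 | 1 | 1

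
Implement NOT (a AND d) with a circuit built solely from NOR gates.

(((a NOR a) NOR (d NOR d)) NOR ((a NOR a) NOR (d NOR d)))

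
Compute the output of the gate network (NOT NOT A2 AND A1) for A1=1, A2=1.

Substituting: (NOT NOT 1 AND 1)
= 1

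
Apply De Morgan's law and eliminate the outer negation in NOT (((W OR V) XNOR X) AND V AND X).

NOT ((W OR V) XNOR X) OR NOT V OR NOT X
De Morgan's: NOT(AND of terms) = OR of negations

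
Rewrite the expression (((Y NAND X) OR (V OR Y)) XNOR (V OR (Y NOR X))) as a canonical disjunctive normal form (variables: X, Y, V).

(NOT X AND NOT Y AND NOT V) OR (NOT X AND NOT Y AND V) OR (NOT X AND Y AND V) OR (X AND NOT Y AND V) OR (X AND Y AND V)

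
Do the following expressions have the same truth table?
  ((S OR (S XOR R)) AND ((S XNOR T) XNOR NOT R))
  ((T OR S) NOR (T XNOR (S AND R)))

No. Counterexample: with T=0, S=1, R=1, Expression 1 = 1 but Expression 2 = 0.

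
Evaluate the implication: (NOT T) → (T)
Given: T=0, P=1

Antecedent (NOT T) = 1; consequent (T) = 0.
1 → 0 = 0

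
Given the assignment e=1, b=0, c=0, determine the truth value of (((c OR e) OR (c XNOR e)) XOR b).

Substituting: (((0 OR 1) OR (0 XNOR 1)) XOR 0)
= 1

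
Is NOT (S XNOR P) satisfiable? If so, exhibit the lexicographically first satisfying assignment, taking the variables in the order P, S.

P=0, S=1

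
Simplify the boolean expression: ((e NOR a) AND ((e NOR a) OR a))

By absorption (E AND (E OR v) = E):
= (e NOR a)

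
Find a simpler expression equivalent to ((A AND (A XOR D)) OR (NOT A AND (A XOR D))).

By distribution ((E AND v) OR (E AND NOT v) = E):
= (A XOR D)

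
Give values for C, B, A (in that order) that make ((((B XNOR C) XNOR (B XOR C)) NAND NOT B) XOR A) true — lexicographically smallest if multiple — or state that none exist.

C=0, B=0, A=0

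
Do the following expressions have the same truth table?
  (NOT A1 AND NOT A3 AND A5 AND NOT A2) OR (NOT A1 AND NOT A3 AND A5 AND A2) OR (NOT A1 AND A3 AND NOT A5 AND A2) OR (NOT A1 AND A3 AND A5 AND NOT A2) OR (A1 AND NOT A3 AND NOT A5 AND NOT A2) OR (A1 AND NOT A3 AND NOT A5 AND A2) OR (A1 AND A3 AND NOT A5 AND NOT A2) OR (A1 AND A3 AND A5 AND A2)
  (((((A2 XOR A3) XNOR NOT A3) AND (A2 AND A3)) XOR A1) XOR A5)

Yes, they are equivalent — the two output columns agree on all 16 assignments:
A1 | A3 | A5 | A2 | Expression 1 | Expression 2
-----------------------------------------------
0 | 0 | 0 | 0 | 0 | 0
0 | 0 | 0 | 1 | 0 | 0
0 | 0 | 1 | 0 | 1 | 1
0 | 0 | 1 | 1 | 1 | 1
0 | 1 | 0 | 0 | 0 | 0
0 | 1 | 0 | 1 | 1 | 1
0 | 1 | 1 | 0 | 1 | 1
0 | 1 | 1 | 1 | 0 | 0
1 | 0 | 0 | 0 | 1 | 1
1 | 0 | 0 | 1 | 1 | 1
1 | 0 | 1 | 0 | 0 | 0
1 | 0 | 1 | 1 | 0 | 0
1 | 1 | 0 | 0 | 1 | 1
1 | 1 | 0 | 1 | 0 | 0
1 | 1 | 1 | 0 | 0 | 0
1 | 1 | 1 | 1 | 1 | 1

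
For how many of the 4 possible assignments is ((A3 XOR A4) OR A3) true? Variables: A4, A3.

Satisfying assignments: (0,1), (1,0), (1,1)
Count: 3 out of 4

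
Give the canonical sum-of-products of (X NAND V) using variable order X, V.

Σm(0, 1, 2) = (NOT X AND NOT V) OR (NOT X AND V) OR (X AND NOT V)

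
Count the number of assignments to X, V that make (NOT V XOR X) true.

Satisfying assignments: (0,0), (1,1)
Count: 2 out of 4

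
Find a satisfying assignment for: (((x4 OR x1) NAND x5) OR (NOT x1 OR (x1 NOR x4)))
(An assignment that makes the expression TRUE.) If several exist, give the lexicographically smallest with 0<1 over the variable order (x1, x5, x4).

x1=0, x5=0, x4=0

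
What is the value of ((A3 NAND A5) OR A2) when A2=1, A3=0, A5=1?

Substituting: ((0 NAND 1) OR 1)
= 1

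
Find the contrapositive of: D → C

Contrapositive: NOT C → NOT D
Note: A statement and its contrapositive are logically equivalent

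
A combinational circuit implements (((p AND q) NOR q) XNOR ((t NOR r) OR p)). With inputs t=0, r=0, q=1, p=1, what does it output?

Substituting: (((1 AND 1) NOR 1) XNOR ((0 NOR 0) OR 1))
= 0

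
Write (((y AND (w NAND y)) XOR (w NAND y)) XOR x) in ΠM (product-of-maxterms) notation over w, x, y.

ΠM(1, 2, 5, 6) = (w OR x OR NOT y) AND (w OR NOT x OR y) AND (NOT w OR x OR NOT y) AND (NOT w OR NOT x OR y)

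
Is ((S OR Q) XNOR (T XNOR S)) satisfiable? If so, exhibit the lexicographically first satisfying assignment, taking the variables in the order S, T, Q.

S=0, T=0, Q=1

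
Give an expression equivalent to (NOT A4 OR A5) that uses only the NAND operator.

(((A4 NAND A4) NAND (A4 NAND A4)) NAND (A5 NAND A5))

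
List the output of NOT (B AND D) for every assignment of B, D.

B | D | Output
--------------
0 | 0 | 1
0 | 1 | 1
1 | 0 | 1
1 | 1 | 0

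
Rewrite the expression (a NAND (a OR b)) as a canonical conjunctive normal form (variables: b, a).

(b OR NOT a) AND (NOT b OR NOT a)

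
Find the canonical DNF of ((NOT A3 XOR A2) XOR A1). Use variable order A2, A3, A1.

(NOT A2 AND NOT A3 AND NOT A1) OR (NOT A2 AND A3 AND A1) OR (A2 AND NOT A3 AND A1) OR (A2 AND A3 AND NOT A1)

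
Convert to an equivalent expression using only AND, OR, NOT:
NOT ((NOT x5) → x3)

(NOT x5) AND NOT x3
(Negated implication: NOT(A → B) = A AND NOT B)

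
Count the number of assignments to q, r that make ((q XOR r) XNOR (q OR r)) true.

Satisfying assignments: (0,0), (0,1), (1,0)
Count: 3 out of 4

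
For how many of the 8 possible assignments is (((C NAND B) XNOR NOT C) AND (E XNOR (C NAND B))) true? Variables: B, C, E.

Satisfying assignments: (0,0,1), (1,0,1), (1,1,0)
Count: 3 out of 8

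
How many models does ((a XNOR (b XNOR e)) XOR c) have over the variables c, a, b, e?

Satisfying assignments: (0,0,0,1), (0,0,1,0), (0,1,0,0), (0,1,1,1), (1,0,0,0), (1,0,1,1), (1,1,0,1), (1,1,1,0)
Count: 8 out of 16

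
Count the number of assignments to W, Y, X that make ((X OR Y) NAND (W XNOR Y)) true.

Satisfying assignments: (0,0,0), (0,1,0), (0,1,1), (1,0,0), (1,0,1)
Count: 5 out of 8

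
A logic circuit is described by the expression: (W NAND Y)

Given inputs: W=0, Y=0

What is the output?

Substituting: (0 NAND 0)
= 1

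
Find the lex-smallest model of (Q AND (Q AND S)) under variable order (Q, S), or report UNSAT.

Q=1, S=1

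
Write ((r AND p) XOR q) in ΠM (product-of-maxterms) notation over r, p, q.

ΠM(0, 2, 4, 7) = (r OR p OR q) AND (r OR NOT p OR q) AND (NOT r OR p OR q) AND (NOT r OR NOT p OR NOT q)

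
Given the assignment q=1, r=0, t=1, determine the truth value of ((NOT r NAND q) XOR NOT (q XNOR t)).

Substituting: ((NOT 0 NAND 1) XOR NOT (1 XNOR 1))
= 0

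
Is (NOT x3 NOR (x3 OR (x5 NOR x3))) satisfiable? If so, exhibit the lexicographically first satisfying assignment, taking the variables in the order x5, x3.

UNSATISFIABLE - no assignment makes this expression true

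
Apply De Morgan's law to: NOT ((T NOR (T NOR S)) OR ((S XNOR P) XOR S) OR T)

NOT (T NOR (T NOR S)) AND NOT ((S XNOR P) XOR S) AND NOT T
De Morgan's: NOT(OR of terms) = AND of negations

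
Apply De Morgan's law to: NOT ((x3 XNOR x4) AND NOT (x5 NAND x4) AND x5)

NOT (x3 XNOR x4) OR (x5 NAND x4) OR NOT x5
De Morgan's: NOT(AND of terms) = OR of negations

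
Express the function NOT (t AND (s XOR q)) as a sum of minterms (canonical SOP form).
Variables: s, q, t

Σm(0, 1, 2, 4, 6, 7) = (NOT s AND NOT q AND NOT t) OR (NOT s AND NOT q AND t) OR (NOT s AND q AND NOT t) OR (s AND NOT q AND NOT t) OR (s AND q AND NOT t) OR (s AND q AND t)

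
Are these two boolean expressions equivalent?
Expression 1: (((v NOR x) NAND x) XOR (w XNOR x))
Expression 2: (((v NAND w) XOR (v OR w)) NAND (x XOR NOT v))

No. Counterexample: with w=0, x=0, v=1, Expression 1 = 0 but Expression 2 = 1.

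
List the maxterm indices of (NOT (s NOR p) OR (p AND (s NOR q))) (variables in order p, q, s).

ΠM(0, 2) = (p OR q OR s) AND (p OR NOT q OR s)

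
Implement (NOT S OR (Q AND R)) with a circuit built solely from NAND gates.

(((S NAND S) NAND (S NAND S)) NAND (((Q NAND R) NAND (Q NAND R)) NAND ((Q NAND R) NAND (Q NAND R))))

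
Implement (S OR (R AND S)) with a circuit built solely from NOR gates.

((S NOR ((R NOR R) NOR (S NOR S))) NOR (S NOR ((R NOR R) NOR (S NOR S))))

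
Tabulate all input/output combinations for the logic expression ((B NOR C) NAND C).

B | C | Output
--------------
0 | 0 | 1
0 | 1 | 1
1 | 0 | 1
1 | 1 | 1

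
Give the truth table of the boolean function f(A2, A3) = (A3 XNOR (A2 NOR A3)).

A2 | A3 | Output
----------------
0 | 0 | 0
0 | 1 | 0
1 | 0 | 1
1 | 1 | 0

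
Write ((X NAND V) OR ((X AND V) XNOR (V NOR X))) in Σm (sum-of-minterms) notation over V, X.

Σm(0, 1, 2) = (NOT V AND NOT X) OR (NOT V AND X) OR (V AND NOT X)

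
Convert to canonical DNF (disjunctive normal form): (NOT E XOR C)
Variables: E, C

(NOT E AND NOT C) OR (E AND C)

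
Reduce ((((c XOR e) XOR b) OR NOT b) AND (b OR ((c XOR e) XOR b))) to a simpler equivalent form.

By distribution ((E OR v) AND (E OR NOT v) = E):
= ((c XOR e) XOR b)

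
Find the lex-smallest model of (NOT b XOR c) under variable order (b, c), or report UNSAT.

b=0, c=0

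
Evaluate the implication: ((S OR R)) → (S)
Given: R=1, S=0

Antecedent ((S OR R)) = 1; consequent (S) = 0.
1 → 0 = 0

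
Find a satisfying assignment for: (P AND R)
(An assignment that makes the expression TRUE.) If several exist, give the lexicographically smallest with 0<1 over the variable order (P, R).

P=1, R=1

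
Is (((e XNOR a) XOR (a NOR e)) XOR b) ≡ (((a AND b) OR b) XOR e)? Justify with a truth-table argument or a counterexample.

No. Counterexample: with e=1, b=0, a=0, Expression 1 = 0 but Expression 2 = 1.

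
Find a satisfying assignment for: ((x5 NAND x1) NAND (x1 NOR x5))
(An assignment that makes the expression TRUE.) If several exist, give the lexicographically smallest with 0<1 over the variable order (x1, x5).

x1=0, x5=1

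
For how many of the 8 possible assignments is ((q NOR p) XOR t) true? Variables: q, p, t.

Satisfying assignments: (0,0,0), (0,1,1), (1,0,1), (1,1,1)
Count: 4 out of 8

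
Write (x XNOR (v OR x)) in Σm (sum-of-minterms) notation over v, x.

Σm(0, 1, 3) = (NOT v AND NOT x) OR (NOT v AND x) OR (v AND x)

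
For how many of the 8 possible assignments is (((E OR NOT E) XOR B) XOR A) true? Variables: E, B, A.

Satisfying assignments: (0,0,0), (0,1,1), (1,0,0), (1,1,1)
Count: 4 out of 8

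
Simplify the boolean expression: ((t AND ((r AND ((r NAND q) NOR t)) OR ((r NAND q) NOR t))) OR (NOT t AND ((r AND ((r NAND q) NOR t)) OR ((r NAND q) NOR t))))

By distribution ((E AND v) OR (E AND NOT v) = E) then absorption (E OR (E AND v) = E):
= ((r NAND q) NOR t)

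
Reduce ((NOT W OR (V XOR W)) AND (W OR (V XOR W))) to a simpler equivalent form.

By distribution ((E OR v) AND (E OR NOT v) = E):
= (V XOR W)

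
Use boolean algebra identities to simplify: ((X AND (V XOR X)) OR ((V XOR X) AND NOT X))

By distribution ((E AND v) OR (E AND NOT v) = E):
= (V XOR X)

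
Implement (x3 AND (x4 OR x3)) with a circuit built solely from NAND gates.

((x3 NAND ((x4 NAND x4) NAND (x3 NAND x3))) NAND (x3 NAND ((x4 NAND x4) NAND (x3 NAND x3))))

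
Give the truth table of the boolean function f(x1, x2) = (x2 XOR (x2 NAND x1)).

x1 | x2 | Output
----------------
0 | 0 | 1
0 | 1 | 0
1 | 0 | 1
1 | 1 | 1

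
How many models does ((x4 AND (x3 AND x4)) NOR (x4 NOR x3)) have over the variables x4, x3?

Satisfying assignments: (0,1), (1,0)
Count: 2 out of 4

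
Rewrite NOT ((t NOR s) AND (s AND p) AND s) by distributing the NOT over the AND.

NOT (t NOR s) OR NOT (s AND p) OR NOT s
De Morgan's: NOT(AND of terms) = OR of negations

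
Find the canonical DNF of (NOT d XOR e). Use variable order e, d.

(NOT e AND NOT d) OR (e AND d)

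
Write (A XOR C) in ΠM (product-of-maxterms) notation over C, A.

ΠM(0, 3) = (C OR A) AND (NOT C OR NOT A)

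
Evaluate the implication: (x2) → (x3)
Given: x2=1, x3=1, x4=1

Antecedent (x2) = 1; consequent (x3) = 1.
1 → 1 = 1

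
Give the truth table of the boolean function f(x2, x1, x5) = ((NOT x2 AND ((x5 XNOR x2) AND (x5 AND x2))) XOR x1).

x2 | x1 | x5 | Output
---------------------
0 | 0 | 0 | 0
0 | 0 | 1 | 0
0 | 1 | 0 | 1
0 | 1 | 1 | 1
1 | 0 | 0 | 0
1 | 0 | 1 | 0
1 | 1 | 0 | 1
1 | 1 | 1 | 1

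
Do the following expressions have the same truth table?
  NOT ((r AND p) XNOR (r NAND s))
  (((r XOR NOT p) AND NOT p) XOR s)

No. Counterexample: with r=0, p=0, s=1, Expression 1 = 1 but Expression 2 = 0.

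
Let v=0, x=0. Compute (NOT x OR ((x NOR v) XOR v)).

Substituting: (NOT 0 OR ((0 NOR 0) XOR 0))
= 1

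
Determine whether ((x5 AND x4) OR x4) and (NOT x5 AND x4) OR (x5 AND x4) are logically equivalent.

Yes, they are equivalent — the two output columns agree on all 4 assignments:
x5 | x4 | Expression 1 | Expression 2
-------------------------------------
0 | 0 | 0 | 0
0 | 1 | 1 | 1
1 | 0 | 0 | 0
1 | 1 | 1 | 1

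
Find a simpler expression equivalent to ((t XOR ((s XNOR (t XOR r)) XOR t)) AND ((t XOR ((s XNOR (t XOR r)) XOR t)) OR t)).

By absorption (E AND (E OR v) = E) then XOR self-cancellation ((E XOR v) XOR v = E):
= (s XNOR (t XOR r))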